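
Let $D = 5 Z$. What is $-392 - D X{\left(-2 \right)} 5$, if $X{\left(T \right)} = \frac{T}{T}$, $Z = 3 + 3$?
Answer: $-542$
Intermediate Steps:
$Z = 6$
$X{\left(T \right)} = 1$
$D = 30$ ($D = 5 \cdot 6 = 30$)
$-392 - D X{\left(-2 \right)} 5 = -392 - 30 \cdot 1 \cdot 5 = -392 - 30 \cdot 5 = -392 - 150 = -542$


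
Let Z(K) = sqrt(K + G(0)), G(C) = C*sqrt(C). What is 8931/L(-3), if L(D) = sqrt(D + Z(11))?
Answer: 8931/sqrt(-3 + sqrt(11)) ≈ 15872.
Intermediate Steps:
G(C) = C**(3/2)
Z(K) = sqrt(K) (Z(K) = sqrt(K + 0**(3/2)) = sqrt(K + 0) = sqrt(K))
L(D) = sqrt(D + sqrt(11))
8931/L(-3) = 8931/(sqrt(-3 + sqrt(11))) = 8931/sqrt(-3 + sqrt(11))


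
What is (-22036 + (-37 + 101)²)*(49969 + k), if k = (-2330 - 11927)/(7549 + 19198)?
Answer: -23976928152840/26747 ≈ -8.9643e+8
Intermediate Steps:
k = -14257/26747 ≈ -0.53303
(-22036 + (-37 + 101)²)*(49969 + k) = (-22036 + (-37 + 101)²)*(49969 - 14257/26747) = (-22036 + 64²)*(1336506586/26747) = (-22036 + 4096)*(1336506586/26747) = -17940*1336506586/26747 = -23976928152840/26747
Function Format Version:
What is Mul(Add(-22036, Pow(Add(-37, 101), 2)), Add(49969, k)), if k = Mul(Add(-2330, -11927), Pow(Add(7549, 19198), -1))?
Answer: Rational(-23976928152840, 26747) ≈ -8.9643e+8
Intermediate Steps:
k = Rational(-14257, 26747) (k = Mul(-14257, Pow(26747, -1)) = Mul(-14257, Rational(1, 26747)) = Rational(-14257, 26747) ≈ -0.53303)
Mul(Add(-22036, Pow(Add(-37, 101), 2)), Add(49969, k)) = Mul(Add(-22036, Pow(Add(-37, 101), 2)), Add(49969, Rational(-14257, 26747))) = Mul(Add(-22036, Pow(64, 2)), Rational(1336506586, 26747)) = Mul(Add(-22036, 4096), Rational(1336506586, 26747)) = Mul(-17940, Rational(1336506586, 26747)) = Rational(-23976928152840, 26747)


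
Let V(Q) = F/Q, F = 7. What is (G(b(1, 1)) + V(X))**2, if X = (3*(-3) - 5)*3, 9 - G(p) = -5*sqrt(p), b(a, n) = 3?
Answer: 5509/36 + 265*sqrt(3)/3 ≈ 306.03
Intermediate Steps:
G(p) = 9 + 5*sqrt(p) (G(p) = 9 - (-5)*sqrt(p) = 9 + 5*sqrt(p))
X = -42 (X = (-9 - 5)*3 = -14*3 = -42)
V(Q) = 7/Q
(G(b(1, 1)) + V(X))**2 = ((9 + 5*sqrt(3)) + 7/(-42))**2 = ((9 + 5*sqrt(3)) + 7*(-1/42))**2 = ((9 + 5*sqrt(3)) - 1/6)**2 = (53/6 + 5*sqrt(3))**2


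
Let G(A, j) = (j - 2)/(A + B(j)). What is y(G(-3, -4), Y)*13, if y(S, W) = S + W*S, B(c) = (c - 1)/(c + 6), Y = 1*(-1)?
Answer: 0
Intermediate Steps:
Y = -1
B(c) = (-1 + c)/(6 + c)
G(A, j) = (-2 + j)/(A + (-1 + j)/(6 + j)) (G(A, j) = (j - 2)/(A + (-1 + j)/(6 + j)) = (-2 + j)/(A + (-1 + j)/(6 + j)))
y(S, W) = S + S*W
y(G(-3, -4), Y)*13 = (((-2 - 4)*(6 - 4)/(-1 - 4 - 3*(6 - 4)))*(1 - 1))*13 = ((-6*2/(-1 - 4 - 3*2))*0)*13 = ((-6*2/(-1 - 4 - 6))*0)*13 = ((-6*2/(-11))*0)*13 = (-1/11*(-6)*2*0)*13 = ((12/11)*0)*13 = 0*13 = 0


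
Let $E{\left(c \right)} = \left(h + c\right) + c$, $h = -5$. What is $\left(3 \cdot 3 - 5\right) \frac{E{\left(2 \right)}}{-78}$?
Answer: $\frac{2}{39} \approx 0.051282$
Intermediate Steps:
$E{\left(c \right)} = -5 + 2 c$ ($E{\left(c \right)} = \left(-5 + c\right) + c = -5 + 2 c$)
$\left(3 \cdot 3 - 5\right) \frac{E{\left(2 \right)}}{-78} = \left(3 \cdot 3 - 5\right) \frac{-5 + 2 \cdot 2}{-78} = \left(9 - 5\right) \left(-5 + 4\right) \left(- \frac{1}{78}\right) = 4 \left(\left(-1\right) \left(- \frac{1}{78}\right)\right) = 4 \cdot \frac{1}{78} = \frac{2}{39}$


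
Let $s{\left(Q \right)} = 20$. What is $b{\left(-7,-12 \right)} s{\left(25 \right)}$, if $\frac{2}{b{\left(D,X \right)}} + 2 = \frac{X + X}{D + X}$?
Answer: $- \frac{380}{7} \approx -54.286$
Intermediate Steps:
$b{\left(D,X \right)} = \frac{2}{-2 + \frac{2 X}{D + X}}$ ($b{\left(D,X \right)} = \frac{2}{-2 + \frac{X + X}{D + X}} = \frac{2}{-2 + \frac{2 X}{D + X}}$)
$b{\left(-7,-12 \right)} s{\left(25 \right)} = \frac{\left(-1\right) \left(-7\right) - -12}{-7} \cdot 20 = - \frac{7 + 12}{7} \cdot 20 = \left(- \frac{1}{7}\right) 19 \cdot 20 = \left(- \frac{19}{7}\right) 20 = - \frac{380}{7}$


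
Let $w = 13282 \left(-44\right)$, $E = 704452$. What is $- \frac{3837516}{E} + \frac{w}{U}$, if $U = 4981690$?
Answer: $- \frac{49818883843}{8952452765} \approx -5.5648$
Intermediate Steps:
$w = -584408$
$- \frac{3837516}{E} + \frac{w}{U} = - \frac{3837516}{704452} - \frac{584408}{4981690} = \left(-3837516\right) \frac{1}{704452} - \frac{292204}{2490845} = - \frac{959379}{176113} - \frac{292204}{2490845} = - \frac{49818883843}{8952452765}$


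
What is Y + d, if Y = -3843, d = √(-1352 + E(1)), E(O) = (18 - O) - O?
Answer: -3843 + 2*I*√334 ≈ -3843.0 + 36.551*I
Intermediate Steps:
E(O) = 18 - 2*O
d = 2*I*√334 (d = √(-1352 + (18 - 2*1)) = √(-1352 + (18 - 2)) = √(-1352 + 16) = √(-1336) = 2*I*√334 ≈ 36.551*I)
Y + d = -3843 + 2*I*√334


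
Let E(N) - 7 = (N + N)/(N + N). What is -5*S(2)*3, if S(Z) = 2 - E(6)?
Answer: 90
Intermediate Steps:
E(N) = 8 (E(N) = 7 + (N + N)/(N + N) = 7 + (2*N)/((2*N)) = 7 + (2*N)*(1/(2*N)) = 7 + 1 = 8)
S(Z) = -6 (S(Z) = 2 - 1*8 = 2 - 8 = -6)
-5*S(2)*3 = -5*(-6)*3 = 30*3 = 90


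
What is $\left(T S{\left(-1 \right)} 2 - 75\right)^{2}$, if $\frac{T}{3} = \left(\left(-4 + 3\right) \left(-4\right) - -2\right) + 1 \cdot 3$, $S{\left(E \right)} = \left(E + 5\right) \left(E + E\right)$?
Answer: $257049$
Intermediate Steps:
$S{\left(E \right)} = 2 E \left(5 + E\right)$ ($S{\left(E \right)} = \left(5 + E\right) 2 E = 2 E \left(5 + E\right)$)
$T = 27$ ($T = 3 \left(\left(\left(-4 + 3\right) \left(-4\right) - -2\right) + 1 \cdot 3\right) = 3 \left(\left(\left(-1\right) \left(-4\right) + 2\right) + 3\right) = 3 \left(\left(4 + 2\right) + 3\right) = 3 \left(6 + 3\right) = 3 \cdot 9 = 27$)
$\left(T S{\left(-1 \right)} 2 - 75\right)^{2} = \left(27 \cdot 2 \left(-1\right) \left(5 - 1\right) 2 - 75\right)^{2} = \left(27 \cdot 2 \left(-1\right) 4 \cdot 2 - 75\right)^{2} = \left(27 \left(-8\right) 2 - 75\right)^{2} = \left(\left(-216\right) 2 - 75\right)^{2} = \left(-432 - 75\right)^{2} = \left(-507\right)^{2} = 257049$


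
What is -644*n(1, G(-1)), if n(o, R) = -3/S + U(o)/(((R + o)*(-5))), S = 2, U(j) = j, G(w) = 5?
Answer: 14812/15 ≈ 987.47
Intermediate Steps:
n(o, R) = -3/2 + o/(-5*R - 5*o) (n(o, R) = -3/2 + o/(((R + o)*(-5))) = -3*½ + o/(-5*R - 5*o) = -3/2 + o/(-5*R - 5*o))
-644*n(1, G(-1)) = -322*(-17*1 - 15*5)/(5*(5 + 1)) = -322*(-17 - 75)/(5*6) = -322*(-92)/(5*6) = -644*(-23/15) = 14812/15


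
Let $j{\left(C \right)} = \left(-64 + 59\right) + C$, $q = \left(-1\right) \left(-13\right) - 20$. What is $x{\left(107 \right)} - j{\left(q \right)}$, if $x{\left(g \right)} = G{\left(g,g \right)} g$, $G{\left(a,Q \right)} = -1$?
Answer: $-95$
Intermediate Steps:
$x{\left(g \right)} = - g$
$q = -7$ ($q = 13 - 20 = -7$)
$j{\left(C \right)} = -5 + C$
$x{\left(107 \right)} - j{\left(q \right)} = \left(-1\right) 107 - \left(-5 - 7\right) = -107 - -12 = -107 + 12 = -95$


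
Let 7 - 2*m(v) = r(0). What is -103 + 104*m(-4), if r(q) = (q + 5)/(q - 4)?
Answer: 326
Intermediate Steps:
r(q) = (5 + q)/(-4 + q)
m(v) = 33/8 (m(v) = 7/2 - (5 + 0)/(2*(-4 + 0)) = 7/2 - 5/(2*(-4)) = 7/2 - (-1)*5/8 = 7/2 - ½*(-5/4) = 7/2 + 5/8 = 33/8)
-103 + 104*m(-4) = -103 + 104*(33/8) = -103 + 429 = 326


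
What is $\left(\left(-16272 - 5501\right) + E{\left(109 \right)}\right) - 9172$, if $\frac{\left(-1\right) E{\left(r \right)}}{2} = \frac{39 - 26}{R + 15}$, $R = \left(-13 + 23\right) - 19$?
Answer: $- \frac{92848}{3} \approx -30949.0$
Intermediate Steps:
$R = -9$ ($R = 10 - 19 = -9$)
$E{\left(r \right)} = - \frac{13}{3}$ ($E{\left(r \right)} = - 2 \frac{39 - 26}{-9 + 15} = - 2 \cdot \frac{13}{6} = - 2 \cdot 13 \cdot \frac{1}{6} = \left(-2\right) \frac{13}{6} = - \frac{13}{3}$)
$\left(\left(-16272 - 5501\right) + E{\left(109 \right)}\right) - 9172 = \left(\left(-16272 - 5501\right) - \frac{13}{3}\right) - 9172 = \left(-21773 - \frac{13}{3}\right) - 9172 = - \frac{65332}{3} - 9172 = - \frac{92848}{3}$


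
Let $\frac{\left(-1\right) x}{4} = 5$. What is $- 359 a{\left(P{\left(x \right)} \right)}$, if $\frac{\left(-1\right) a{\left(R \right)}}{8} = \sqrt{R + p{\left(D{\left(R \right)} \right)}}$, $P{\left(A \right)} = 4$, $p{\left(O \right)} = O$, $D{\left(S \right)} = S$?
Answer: $5744 \sqrt{2} \approx 8123.2$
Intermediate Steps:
$x = -20$ ($x = \left(-4\right) 5 = -20$)
$a{\left(R \right)} = - 8 \sqrt{2} \sqrt{R}$ ($a{\left(R \right)} = - 8 \sqrt{R + R} = - 8 \sqrt{2 R} = - 8 \sqrt{2} \sqrt{R}$)
$- 359 a{\left(P{\left(x \right)} \right)} = - 359 \left(- 8 \sqrt{2} \sqrt{4}\right) = - 359 \left(\left(-8\right) \sqrt{2} \cdot 2\right) = - 359 \left(- 16 \sqrt{2}\right) = 5744 \sqrt{2}$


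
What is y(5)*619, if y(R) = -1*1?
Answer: -619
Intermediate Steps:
y(R) = -1
y(5)*619 = -1*619 = -619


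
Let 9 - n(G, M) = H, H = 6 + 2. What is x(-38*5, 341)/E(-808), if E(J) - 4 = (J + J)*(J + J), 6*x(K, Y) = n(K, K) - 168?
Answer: -167/15668760 ≈ -1.0658e-5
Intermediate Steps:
H = 8
n(G, M) = 1 (n(G, M) = 9 - 1*8 = 9 - 8 = 1)
x(K, Y) = -167/6 (x(K, Y) = (1 - 168)/6 = (⅙)*(-167) = -167/6)
E(J) = 4 + 4*J² (E(J) = 4 + (J + J)*(J + J) = 4 + (2*J)*(2*J) = 4 + 4*J²)
x(-38*5, 341)/E(-808) = -167/(6*(4 + 4*(-808)²)) = -167/(6*(4 + 4*652864)) = -167/(6*(4 + 2611456)) = -167/6/2611460 = -167/6*1/2611460 = -167/15668760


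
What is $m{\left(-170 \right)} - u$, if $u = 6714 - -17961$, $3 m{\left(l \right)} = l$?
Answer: $- \frac{74195}{3} \approx -24732.0$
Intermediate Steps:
$m{\left(l \right)} = \frac{l}{3}$
$u = 24675$ ($u = 6714 + 17961 = 24675$)
$m{\left(-170 \right)} - u = \frac{1}{3} \left(-170\right) - 24675 = - \frac{170}{3} - 24675 = - \frac{74195}{3}$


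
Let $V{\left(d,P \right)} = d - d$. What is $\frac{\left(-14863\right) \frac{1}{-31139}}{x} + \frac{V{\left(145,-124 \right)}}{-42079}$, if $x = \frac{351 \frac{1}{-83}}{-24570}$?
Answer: $\frac{86354030}{31139} \approx 2773.2$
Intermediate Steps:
$V{\left(d,P \right)} = 0$
$x = \frac{1}{5810}$ ($x = 351 \left(- \frac{1}{83}\right) \left(- \frac{1}{24570}\right) = \left(- \frac{351}{83}\right) \left(- \frac{1}{24570}\right) = \frac{1}{5810} \approx 0.00017212$)
$\frac{\left(-14863\right) \frac{1}{-31139}}{x} + \frac{V{\left(145,-124 \right)}}{-42079} = - \frac{14863}{-31139} \frac{1}{\frac{1}{5810}} + \frac{0}{-42079} = \left(-14863\right) \left(- \frac{1}{31139}\right) 5810 + 0 \left(- \frac{1}{42079}\right) = \frac{14863}{31139} \cdot 5810 + 0 = \frac{86354030}{31139} + 0 = \frac{86354030}{31139}$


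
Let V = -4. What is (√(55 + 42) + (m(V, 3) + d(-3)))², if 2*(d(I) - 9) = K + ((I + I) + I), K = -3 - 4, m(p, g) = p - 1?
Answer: (4 - √97)² ≈ 34.209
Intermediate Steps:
m(p, g) = -1 + p
K = -7
d(I) = 11/2 + 3*I/2 (d(I) = 9 + (-7 + ((I + I) + I))/2 = 9 + (-7 + (2*I + I))/2 = 9 + (-7 + 3*I)/2 = 9 + (-7/2 + 3*I/2) = 11/2 + 3*I/2)
(√(55 + 42) + (m(V, 3) + d(-3)))² = (√(55 + 42) + ((-1 - 4) + (11/2 + (3/2)*(-3))))² = (√97 + (-5 + (11/2 - 9/2)))² = (√97 + (-5 + 1))² = (√97 - 4)² = (-4 + √97)²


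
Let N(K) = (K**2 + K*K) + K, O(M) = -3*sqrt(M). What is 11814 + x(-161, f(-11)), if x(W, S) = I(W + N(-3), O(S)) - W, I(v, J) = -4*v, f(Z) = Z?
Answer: 12559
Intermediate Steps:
N(K) = K + 2*K**2 (N(K) = (K**2 + K**2) + K = 2*K**2 + K = K + 2*K**2)
x(W, S) = -60 - 5*W (x(W, S) = -4*(W - 3*(1 + 2*(-3))) - W = -4*(W - 3*(1 - 6)) - W = -4*(W - 3*(-5)) - W = -4*(W + 15) - W = -4*(15 + W) - W = (-60 - 4*W) - W = -60 - 5*W)
11814 + x(-161, f(-11)) = 11814 + (-60 - 5*(-161)) = 11814 + (-60 + 805) = 11814 + 745 = 12559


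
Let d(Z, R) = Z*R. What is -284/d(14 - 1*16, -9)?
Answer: -142/9 ≈ -15.778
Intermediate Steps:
d(Z, R) = R*Z
-284/d(14 - 1*16, -9) = -284*(-1/(9*(14 - 1*16))) = -284*(-1/(9*(14 - 16))) = -284/((-9*(-2))) = -284/18 = -284*1/18 = -142/9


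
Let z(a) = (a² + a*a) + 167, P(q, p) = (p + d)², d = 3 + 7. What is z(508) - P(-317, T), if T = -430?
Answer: 339895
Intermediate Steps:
d = 10
P(q, p) = (10 + p)² (P(q, p) = (p + 10)² = (10 + p)²)
z(a) = 167 + 2*a² (z(a) = (a² + a²) + 167 = 2*a² + 167 = 167 + 2*a²)
z(508) - P(-317, T) = (167 + 2*508²) - (10 - 430)² = (167 + 2*258064) - 1*(-420)² = (167 + 516128) - 1*176400 = 516295 - 176400 = 339895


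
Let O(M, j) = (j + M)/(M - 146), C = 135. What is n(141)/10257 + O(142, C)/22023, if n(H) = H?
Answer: 3193261/301186548 ≈ 0.010602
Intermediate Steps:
O(M, j) = (M + j)/(-146 + M)
n(141)/10257 + O(142, C)/22023 = 141/10257 + ((142 + 135)/(-146 + 142))/22023 = 141*(1/10257) + (277/(-4))*(1/22023) = 47/3419 - ¼*277*(1/22023) = 47/3419 - 277/4*1/22023 = 47/3419 - 277/88092 = 3193261/301186548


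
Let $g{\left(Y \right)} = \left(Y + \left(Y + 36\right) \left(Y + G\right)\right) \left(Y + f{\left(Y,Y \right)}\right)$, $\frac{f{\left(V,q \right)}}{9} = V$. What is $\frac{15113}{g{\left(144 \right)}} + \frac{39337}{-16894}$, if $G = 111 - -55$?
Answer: $- \frac{226336301807}{97212130560} \approx -2.3283$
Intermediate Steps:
$f{\left(V,q \right)} = 9 V$
$G = 166$ ($G = 111 + 55 = 166$)
$g{\left(Y \right)} = 10 Y \left(Y + \left(36 + Y\right) \left(166 + Y\right)\right)$ ($g{\left(Y \right)} = \left(Y + \left(Y + 36\right) \left(Y + 166\right)\right) \left(Y + 9 Y\right) = \left(Y + \left(36 + Y\right) \left(166 + Y\right)\right) 10 Y = 10 Y \left(Y + \left(36 + Y\right) \left(166 + Y\right)\right)$)
$\frac{15113}{g{\left(144 \right)}} + \frac{39337}{-16894} = \frac{15113}{10 \cdot 144 \left(5976 + 144^{2} + 203 \cdot 144\right)} + \frac{39337}{-16894} = \frac{15113}{10 \cdot 144 \left(5976 + 20736 + 29232\right)} + 39337 \left(- \frac{1}{16894}\right) = \frac{15113}{10 \cdot 144 \cdot 55944} - \frac{39337}{16894} = \frac{15113}{80559360} - \frac{39337}{16894} = 15113 \cdot \frac{1}{80559360} - \frac{39337}{16894} = \frac{2159}{11508480} - \frac{39337}{16894} = - \frac{226336301807}{97212130560}$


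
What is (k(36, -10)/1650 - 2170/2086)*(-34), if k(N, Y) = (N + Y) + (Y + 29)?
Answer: 282251/8195 ≈ 34.442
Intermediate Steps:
k(N, Y) = 29 + N + 2*Y (k(N, Y) = (N + Y) + (29 + Y) = 29 + N + 2*Y)
(k(36, -10)/1650 - 2170/2086)*(-34) = ((29 + 36 + 2*(-10))/1650 - 2170/2086)*(-34) = ((29 + 36 - 20)*(1/1650) - 2170*1/2086)*(-34) = (45*(1/1650) - 155/149)*(-34) = (3/110 - 155/149)*(-34) = -16603/16390*(-34) = 282251/8195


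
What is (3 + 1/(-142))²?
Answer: 180625/20164 ≈ 8.9578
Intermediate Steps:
(3 + 1/(-142))² = (3 - 1/142)² = (425/142)² = 180625/20164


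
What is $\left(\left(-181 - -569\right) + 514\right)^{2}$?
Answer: $813604$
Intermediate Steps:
$\left(\left(-181 - -569\right) + 514\right)^{2} = \left(\left(-181 + 569\right) + 514\right)^{2} = \left(388 + 514\right)^{2} = 902^{2} = 813604$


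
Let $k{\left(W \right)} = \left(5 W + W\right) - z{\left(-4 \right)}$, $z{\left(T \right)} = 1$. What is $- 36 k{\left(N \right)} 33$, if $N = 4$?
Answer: $-27324$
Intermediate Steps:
$k{\left(W \right)} = -1 + 6 W$ ($k{\left(W \right)} = \left(5 W + W\right) - 1 = 6 W - 1 = -1 + 6 W$)
$- 36 k{\left(N \right)} 33 = - 36 \left(-1 + 6 \cdot 4\right) 33 = - 36 \left(-1 + 24\right) 33 = \left(-36\right) 23 \cdot 33 = \left(-828\right) 33 = -27324$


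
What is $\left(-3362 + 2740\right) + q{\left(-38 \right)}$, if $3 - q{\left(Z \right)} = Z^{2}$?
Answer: $-2063$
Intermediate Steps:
$q{\left(Z \right)} = 3 - Z^{2}$
$\left(-3362 + 2740\right) + q{\left(-38 \right)} = \left(-3362 + 2740\right) + \left(3 - \left(-38\right)^{2}\right) = -622 + \left(3 - 1444\right) = -622 - 1441 = -2063$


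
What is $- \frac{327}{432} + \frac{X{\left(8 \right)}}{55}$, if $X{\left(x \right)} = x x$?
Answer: $\frac{3221}{7920} \approx 0.40669$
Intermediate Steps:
$X{\left(x \right)} = x^{2}$
$- \frac{327}{432} + \frac{X{\left(8 \right)}}{55} = - \frac{327}{432} + \frac{8^{2}}{55} = \left(-327\right) \frac{1}{432} + 64 \cdot \frac{1}{55} = - \frac{109}{144} + \frac{64}{55} = \frac{3221}{7920}$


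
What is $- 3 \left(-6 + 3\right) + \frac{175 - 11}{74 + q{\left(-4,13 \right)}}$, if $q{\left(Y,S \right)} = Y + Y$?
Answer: $\frac{379}{33} \approx 11.485$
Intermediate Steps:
$q{\left(Y,S \right)} = 2 Y$
$- 3 \left(-6 + 3\right) + \frac{175 - 11}{74 + q{\left(-4,13 \right)}} = - 3 \left(-6 + 3\right) + \frac{175 - 11}{74 + 2 \left(-4\right)} = \left(-3\right) \left(-3\right) + \frac{164}{74 - 8} = 9 + \frac{164}{66} = 9 + 164 \cdot \frac{1}{66} = 9 + \frac{82}{33} = \frac{379}{33}$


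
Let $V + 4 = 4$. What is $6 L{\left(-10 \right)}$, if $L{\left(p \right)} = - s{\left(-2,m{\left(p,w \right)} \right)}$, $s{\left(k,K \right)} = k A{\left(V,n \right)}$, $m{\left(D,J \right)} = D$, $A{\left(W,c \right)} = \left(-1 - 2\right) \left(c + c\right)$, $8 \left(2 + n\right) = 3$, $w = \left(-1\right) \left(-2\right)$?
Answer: $117$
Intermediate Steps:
$V = 0$ ($V = -4 + 4 = 0$)
$w = 2$
$n = - \frac{13}{8}$ ($n = -2 + \frac{1}{8} \cdot 3 = -2 + \frac{3}{8} = - \frac{13}{8} \approx -1.625$)
$A{\left(W,c \right)} = - 6 c$ ($A{\left(W,c \right)} = - 3 \cdot 2 c = - 6 c$)
$s{\left(k,K \right)} = \frac{39 k}{4}$ ($s{\left(k,K \right)} = k \left(\left(-6\right) \left(- \frac{13}{8}\right)\right) = k \frac{39}{4} = \frac{39 k}{4}$)
$L{\left(p \right)} = \frac{39}{2}$ ($L{\left(p \right)} = - \frac{39 \left(-2\right)}{4} = \left(-1\right) \left(- \frac{39}{2}\right) = \frac{39}{2}$)
$6 L{\left(-10 \right)} = 6 \cdot \frac{39}{2} = 117$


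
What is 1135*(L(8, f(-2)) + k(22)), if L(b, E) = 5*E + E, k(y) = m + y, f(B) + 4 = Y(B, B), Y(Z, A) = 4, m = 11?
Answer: 37455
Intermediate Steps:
f(B) = 0 (f(B) = -4 + 4 = 0)
k(y) = 11 + y
L(b, E) = 6*E
1135*(L(8, f(-2)) + k(22)) = 1135*(6*0 + (11 + 22)) = 1135*(0 + 33) = 1135*33 = 37455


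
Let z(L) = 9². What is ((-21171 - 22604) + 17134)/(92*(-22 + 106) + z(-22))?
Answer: -26641/7809 ≈ -3.4116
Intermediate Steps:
z(L) = 81
((-21171 - 22604) + 17134)/(92*(-22 + 106) + z(-22)) = ((-21171 - 22604) + 17134)/(92*(-22 + 106) + 81) = (-43775 + 17134)/(92*84 + 81) = -26641/(7728 + 81) = -26641/7809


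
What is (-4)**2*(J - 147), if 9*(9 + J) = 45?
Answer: -2416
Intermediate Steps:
J = -4 (J = -9 + (1/9)*45 = -9 + 5 = -4)
(-4)**2*(J - 147) = (-4)**2*(-4 - 147) = 16*(-151) = -2416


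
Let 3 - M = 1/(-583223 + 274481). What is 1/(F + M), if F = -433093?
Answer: -308742/133713072779 ≈ -2.3090e-6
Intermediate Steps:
M = 926227/308742 (M = 3 - 1/(-583223 + 274481) = 3 - 1/(-308742) = 3 - 1*(-1/308742) = 3 + 1/308742 = 926227/308742 ≈ 3.0000)
1/(F + M) = 1/(-433093 + 926227/308742) = 1/(-133713072779/308742) = -308742/133713072779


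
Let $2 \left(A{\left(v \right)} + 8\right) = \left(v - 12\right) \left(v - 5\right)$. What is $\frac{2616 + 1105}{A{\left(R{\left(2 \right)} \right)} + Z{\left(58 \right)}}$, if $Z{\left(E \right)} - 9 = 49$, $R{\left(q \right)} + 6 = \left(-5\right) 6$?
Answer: $\frac{3721}{1034} \approx 3.5986$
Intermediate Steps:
$R{\left(q \right)} = -36$ ($R{\left(q \right)} = -6 - 30 = -36$)
$A{\left(v \right)} = -8 + \frac{\left(-12 + v\right) \left(-5 + v\right)}{2}$ ($A{\left(v \right)} = -8 + \frac{\left(v - 12\right) \left(v - 5\right)}{2} = -8 + \frac{\left(-12 + v\right) \left(-5 + v\right)}{2}$)
$Z{\left(E \right)} = 58$ ($Z{\left(E \right)} = 9 + 49 = 58$)
$\frac{2616 + 1105}{A{\left(R{\left(2 \right)} \right)} + Z{\left(58 \right)}} = \frac{2616 + 1105}{\left(22 + \frac{\left(-36\right)^{2}}{2} - -306\right) + 58} = \frac{3721}{\left(22 + \frac{1}{2} \cdot 1296 + 306\right) + 58} = \frac{3721}{\left(22 + 648 + 306\right) + 58} = \frac{3721}{976 + 58} = \frac{3721}{1034}$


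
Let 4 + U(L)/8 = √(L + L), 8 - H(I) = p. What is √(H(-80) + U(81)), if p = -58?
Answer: √(34 + 72*√2) ≈ 11.654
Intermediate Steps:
H(I) = 66 (H(I) = 8 - 1*(-58) = 8 + 58 = 66)
U(L) = -32 + 8*√2*√L (U(L) = -32 + 8*√(L + L) = -32 + 8*√(2*L) = -32 + 8*(√2*√L) = -32 + 8*√2*√L)
√(H(-80) + U(81)) = √(66 + (-32 + 8*√2*√81)) = √(66 + (-32 + 8*√2*9)) = √(66 + (-32 + 72*√2)) = √(34 + 72*√2)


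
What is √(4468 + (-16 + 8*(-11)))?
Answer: 2*√1091 ≈ 66.061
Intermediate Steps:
√(4468 + (-16 + 8*(-11))) = √(4468 + (-16 - 88)) = √(4468 - 104) = √4364 = 2*√1091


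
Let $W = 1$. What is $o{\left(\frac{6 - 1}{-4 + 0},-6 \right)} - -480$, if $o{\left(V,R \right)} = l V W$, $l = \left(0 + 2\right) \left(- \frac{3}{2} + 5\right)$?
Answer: $\frac{1885}{4} \approx 471.25$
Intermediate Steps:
$l = 7$ ($l = 2 \left(\left(-3\right) \frac{1}{2} + 5\right) = 2 \left(- \frac{3}{2} + 5\right) = 2 \cdot \frac{7}{2} = 7$)
$o{\left(V,R \right)} = 7 V$ ($o{\left(V,R \right)} = 7 V 1 = 7 V$)
$o{\left(\frac{6 - 1}{-4 + 0},-6 \right)} - -480 = 7 \frac{6 - 1}{-4 + 0} - -480 = 7 \frac{5}{-4} + 480 = 7 \cdot 5 \left(- \frac{1}{4}\right) + 480 = 7 \left(- \frac{5}{4}\right) + 480 = - \frac{35}{4} + 480 = \frac{1885}{4}$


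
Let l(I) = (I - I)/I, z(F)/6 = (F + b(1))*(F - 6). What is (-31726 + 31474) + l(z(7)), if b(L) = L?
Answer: -252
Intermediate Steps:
z(F) = 6*(1 + F)*(-6 + F) (z(F) = 6*((F + 1)*(F - 6)) = 6*((1 + F)*(-6 + F)) = 6*(1 + F)*(-6 + F))
l(I) = 0 (l(I) = 0/I = 0)
(-31726 + 31474) + l(z(7)) = (-31726 + 31474) + 0 = -252 + 0 = -252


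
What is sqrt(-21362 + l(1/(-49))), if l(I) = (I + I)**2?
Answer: 19*I*sqrt(142078)/49 ≈ 146.16*I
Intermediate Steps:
l(I) = 4*I**2 (l(I) = (2*I)**2 = 4*I**2)
sqrt(-21362 + l(1/(-49))) = sqrt(-21362 + 4*(1/(-49))**2) = sqrt(-21362 + 4*(-1/49)**2) = sqrt(-21362 + 4*(1/2401)) = sqrt(-21362 + 4/2401) = sqrt(-51290158/2401) = 19*I*sqrt(142078)/49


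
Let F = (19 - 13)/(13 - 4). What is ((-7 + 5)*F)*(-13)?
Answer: 52/3 ≈ 17.333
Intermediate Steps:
F = ⅔ (F = 6/9 = 6*(⅑) = ⅔ ≈ 0.66667)
((-7 + 5)*F)*(-13) = ((-7 + 5)*(⅔))*(-13) = -2*⅔*(-13) = -4/3*(-13) = 52/3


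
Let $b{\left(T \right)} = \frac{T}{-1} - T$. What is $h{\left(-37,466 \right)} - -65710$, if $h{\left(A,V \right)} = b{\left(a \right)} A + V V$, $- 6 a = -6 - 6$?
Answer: $283014$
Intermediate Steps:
$a = 2$ ($a = - \frac{-6 - 6}{6} = \left(- \frac{1}{6}\right) \left(-12\right) = 2$)
$b{\left(T \right)} = - 2 T$ ($b{\left(T \right)} = T \left(-1\right) - T = - T - T = - 2 T$)
$h{\left(A,V \right)} = V^{2} - 4 A$ ($h{\left(A,V \right)} = \left(-2\right) 2 A + V V = - 4 A + V^{2} = V^{2} - 4 A$)
$h{\left(-37,466 \right)} - -65710 = \left(466^{2} - -148\right) - -65710 = \left(217156 + 148\right) + 65710 = 217304 + 65710 = 283014$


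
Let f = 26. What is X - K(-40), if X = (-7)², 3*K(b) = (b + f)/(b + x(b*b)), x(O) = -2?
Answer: 440/9 ≈ 48.889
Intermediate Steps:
K(b) = (26 + b)/(3*(-2 + b)) (K(b) = ((b + 26)/(b - 2))/3 = ((26 + b)/(-2 + b))/3 = (26 + b)/(3*(-2 + b)))
X = 49
X - K(-40) = 49 - (26 - 40)/(3*(-2 - 40)) = 49 - (-14)/(3*(-42)) = 49 - (-1)*(-14)/(3*42) = 49 - 1*⅑ = 49 - ⅑ = 440/9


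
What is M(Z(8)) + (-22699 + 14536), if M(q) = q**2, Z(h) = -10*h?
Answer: -1763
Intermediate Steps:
M(Z(8)) + (-22699 + 14536) = (-10*8)**2 + (-22699 + 14536) = (-80)**2 - 8163 = 6400 - 8163 = -1763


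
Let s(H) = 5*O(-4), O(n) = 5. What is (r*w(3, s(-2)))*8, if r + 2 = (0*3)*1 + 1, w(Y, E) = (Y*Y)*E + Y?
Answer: -1824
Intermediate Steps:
s(H) = 25 (s(H) = 5*5 = 25)
w(Y, E) = Y + E*Y**2 (w(Y, E) = Y**2*E + Y = E*Y**2 + Y = Y + E*Y**2)
r = -1 (r = -2 + ((0*3)*1 + 1) = -2 + (0*1 + 1) = -2 + (0 + 1) = -2 + 1 = -1)
(r*w(3, s(-2)))*8 = -3*(1 + 25*3)*8 = -3*(1 + 75)*8 = -3*76*8 = -1*228*8 = -228*8 = -1824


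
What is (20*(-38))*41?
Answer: -31160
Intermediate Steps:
(20*(-38))*41 = -760*41 = -31160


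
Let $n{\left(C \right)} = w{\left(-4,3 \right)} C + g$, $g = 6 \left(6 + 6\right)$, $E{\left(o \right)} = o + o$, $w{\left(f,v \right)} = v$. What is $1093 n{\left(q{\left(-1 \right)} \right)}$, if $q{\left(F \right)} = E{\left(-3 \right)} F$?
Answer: $98370$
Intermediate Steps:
$E{\left(o \right)} = 2 o$
$g = 72$ ($g = 6 \cdot 12 = 72$)
$q{\left(F \right)} = - 6 F$ ($q{\left(F \right)} = 2 \left(-3\right) F = - 6 F$)
$n{\left(C \right)} = 72 + 3 C$ ($n{\left(C \right)} = 3 C + 72 = 72 + 3 C$)
$1093 n{\left(q{\left(-1 \right)} \right)} = 1093 \left(72 + 3 \left(\left(-6\right) \left(-1\right)\right)\right) = 1093 \left(72 + 3 \cdot 6\right) = 1093 \left(72 + 18\right) = 1093 \cdot 90 = 98370$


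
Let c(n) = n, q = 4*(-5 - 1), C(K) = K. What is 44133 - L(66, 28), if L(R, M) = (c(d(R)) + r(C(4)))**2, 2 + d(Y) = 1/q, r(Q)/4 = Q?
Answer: 25308383/576 ≈ 43938.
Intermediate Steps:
r(Q) = 4*Q
q = -24 (q = 4*(-6) = -24)
d(Y) = -49/24 (d(Y) = -2 + 1/(-24) = -2 - 1/24 = -49/24)
L(R, M) = 112225/576 (L(R, M) = (-49/24 + 4*4)**2 = (-49/24 + 16)**2 = (335/24)**2 = 112225/576)
44133 - L(66, 28) = 44133 - 1*112225/576 = 44133 - 112225/576 = 25308383/576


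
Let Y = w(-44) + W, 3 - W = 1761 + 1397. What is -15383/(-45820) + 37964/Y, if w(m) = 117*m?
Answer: -1611785431/380443460 ≈ -4.2366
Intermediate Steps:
W = -3155 (W = 3 - (1761 + 1397) = 3 - 1*3158 = 3 - 3158 = -3155)
Y = -8303 (Y = 117*(-44) - 3155 = -5148 - 3155 = -8303)
-15383/(-45820) + 37964/Y = -15383/(-45820) + 37964/(-8303) = -15383*(-1/45820) + 37964*(-1/8303) = 15383/45820 - 37964/8303 = -1611785431/380443460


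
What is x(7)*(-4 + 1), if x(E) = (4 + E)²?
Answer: -363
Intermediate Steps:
x(7)*(-4 + 1) = (4 + 7)²*(-4 + 1) = 11²*(-3) = 121*(-3) = -363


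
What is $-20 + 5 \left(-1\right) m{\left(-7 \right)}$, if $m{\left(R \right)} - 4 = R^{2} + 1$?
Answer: $-290$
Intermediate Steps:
$m{\left(R \right)} = 5 + R^{2}$ ($m{\left(R \right)} = 4 + \left(R^{2} + 1\right) = 4 + \left(1 + R^{2}\right) = 5 + R^{2}$)
$-20 + 5 \left(-1\right) m{\left(-7 \right)} = -20 + 5 \left(-1\right) \left(5 + \left(-7\right)^{2}\right) = -20 - 5 \left(5 + 49\right) = -20 - 270 = -290$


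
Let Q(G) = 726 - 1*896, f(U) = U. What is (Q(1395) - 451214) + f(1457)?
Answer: -449927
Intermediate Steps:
Q(G) = -170 (Q(G) = 726 - 896 = -170)
(Q(1395) - 451214) + f(1457) = (-170 - 451214) + 1457 = -451384 + 1457 = -449927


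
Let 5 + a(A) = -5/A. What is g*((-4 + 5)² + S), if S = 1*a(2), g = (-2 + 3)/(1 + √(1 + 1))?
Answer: 13/2 - 13*√2/2 ≈ -2.6924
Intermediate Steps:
a(A) = -5 - 5/A
g = 1/(1 + √2) ≈ 0.41421
S = -15/2 (S = 1*(-5 - 5/2) = 1*(-15/2) = -15/2 ≈ -7.5000)
g*((-4 + 5)² + S) = (-1 + √2)*((-4 + 5)² - 15/2) = (-1 + √2)*(1² - 15/2) = (-1 + √2)*(1 - 15/2) = (-1 + √2)*(-13/2) = 13/2 - 13*√2/2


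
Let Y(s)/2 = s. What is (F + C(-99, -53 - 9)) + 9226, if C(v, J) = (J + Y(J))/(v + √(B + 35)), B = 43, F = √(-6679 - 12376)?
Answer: 29907604/3241 + 62*√78/3241 + I*√19055 ≈ 9228.1 + 138.04*I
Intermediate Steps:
F = I*√19055 (F = √(-19055) = I*√19055 ≈ 138.04*I)
Y(s) = 2*s
C(v, J) = 3*J/(v + √78) (C(v, J) = (J + 2*J)/(v + √(43 + 35)) = (3*J)/(v + √78) = 3*J/(v + √78))
(F + C(-99, -53 - 9)) + 9226 = (I*√19055 + 3*(-53 - 9)/(-99 + √78)) + 9226 = (I*√19055 + 3*(-62)/(-99 + √78)) + 9226 = (I*√19055 - 186/(-99 + √78)) + 9226 = (-186/(-99 + √78) + I*√19055) + 9226 = 9226 - 186/(-99 + √78) + I*√19055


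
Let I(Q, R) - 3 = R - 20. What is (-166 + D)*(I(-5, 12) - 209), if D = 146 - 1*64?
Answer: 17976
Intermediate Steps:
D = 82 (D = 146 - 64 = 82)
I(Q, R) = -17 + R (I(Q, R) = 3 + (R - 20) = 3 + (-20 + R) = -17 + R)
(-166 + D)*(I(-5, 12) - 209) = (-166 + 82)*((-17 + 12) - 209) = -84*(-5 - 209) = -84*(-214) = 17976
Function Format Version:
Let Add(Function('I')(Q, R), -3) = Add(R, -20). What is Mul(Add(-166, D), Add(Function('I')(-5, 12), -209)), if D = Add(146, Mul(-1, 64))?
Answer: 17976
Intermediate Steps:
D = 82 (D = Add(146, -64) = 82)
Function('I')(Q, R) = Add(-17, R) (Function('I')(Q, R) = Add(3, Add(R, -20)) = Add(3, Add(-20, R)) = Add(-17, R))
Mul(Add(-166, D), Add(Function('I')(-5, 12), -209)) = Mul(Add(-166, 82), Add(Add(-17, 12), -209)) = Mul(-84, Add(-5, -209)) = Mul(-84, -214) = 17976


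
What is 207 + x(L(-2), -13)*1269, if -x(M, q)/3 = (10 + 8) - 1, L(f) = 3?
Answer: -64512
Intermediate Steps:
x(M, q) = -51 (x(M, q) = -3*((10 + 8) - 1) = -3*(18 - 1) = -3*17 = -51)
207 + x(L(-2), -13)*1269 = 207 - 51*1269 = 207 - 64719 = -64512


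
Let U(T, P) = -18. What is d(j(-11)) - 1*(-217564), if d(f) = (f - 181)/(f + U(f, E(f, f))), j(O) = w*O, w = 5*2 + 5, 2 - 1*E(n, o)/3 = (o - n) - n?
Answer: 39814558/183 ≈ 2.1757e+5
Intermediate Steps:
E(n, o) = 6 - 3*o + 6*n (E(n, o) = 6 - 3*((o - n) - n) = 6 - 3*(o - 2*n) = 6 + (-3*o + 6*n) = 6 - 3*o + 6*n)
w = 15 (w = 10 + 5 = 15)
j(O) = 15*O
d(f) = (-181 + f)/(-18 + f) (d(f) = (f - 181)/(f - 18) = (-181 + f)/(-18 + f))
d(j(-11)) - 1*(-217564) = (-181 + 15*(-11))/(-18 + 15*(-11)) - 1*(-217564) = (-181 - 165)/(-18 - 165) + 217564 = -346/(-183) + 217564 = -1/183*(-346) + 217564 = 346/183 + 217564 = 39814558/183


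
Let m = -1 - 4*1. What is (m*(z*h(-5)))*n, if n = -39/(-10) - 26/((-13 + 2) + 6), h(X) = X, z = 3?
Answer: 1365/2 ≈ 682.50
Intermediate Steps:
n = 91/10 (n = -39*(-⅒) - 26/(-11 + 6) = 39/10 - 26/(-5) = 39/10 - 26*(-⅕) = 39/10 + 26/5 = 91/10 ≈ 9.1000)
m = -5 (m = -1 - 4 = -5)
(m*(z*h(-5)))*n = -15*(-5)*(91/10) = -5*(-15)*(91/10) = 75*(91/10) = 1365/2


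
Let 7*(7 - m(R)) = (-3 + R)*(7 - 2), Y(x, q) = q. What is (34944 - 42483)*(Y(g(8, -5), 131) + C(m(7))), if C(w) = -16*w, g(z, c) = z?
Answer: -487881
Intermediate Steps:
m(R) = 64/7 - 5*R/7 (m(R) = 7 - (-3 + R)*(7 - 2)/7 = 7 - (-3 + R)*5/7 = 7 - (-15 + 5*R)/7 = 7 + (15/7 - 5*R/7) = 64/7 - 5*R/7)
(34944 - 42483)*(Y(g(8, -5), 131) + C(m(7))) = (34944 - 42483)*(131 - 16*(64/7 - 5/7*7)) = -7539*(131 - 16*(64/7 - 5)) = -7539*(131 - 16*29/7) = -7539*(131 - 464/7) = -7539*453/7 = -487881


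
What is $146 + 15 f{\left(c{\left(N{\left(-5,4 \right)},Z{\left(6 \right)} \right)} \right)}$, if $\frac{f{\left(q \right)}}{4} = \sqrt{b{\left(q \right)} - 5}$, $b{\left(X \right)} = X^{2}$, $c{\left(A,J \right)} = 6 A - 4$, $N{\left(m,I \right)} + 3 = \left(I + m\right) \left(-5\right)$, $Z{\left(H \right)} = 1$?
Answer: $146 + 60 \sqrt{59} \approx 606.87$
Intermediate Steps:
$N{\left(m,I \right)} = -3 - 5 I - 5 m$ ($N{\left(m,I \right)} = -3 + \left(I + m\right) \left(-5\right) = -3 - \left(5 I + 5 m\right) = -3 - 5 I - 5 m$)
$c{\left(A,J \right)} = -4 + 6 A$
$f{\left(q \right)} = 4 \sqrt{-5 + q^{2}}$ ($f{\left(q \right)} = 4 \sqrt{q^{2} - 5} = 4 \sqrt{-5 + q^{2}}$)
$146 + 15 f{\left(c{\left(N{\left(-5,4 \right)},Z{\left(6 \right)} \right)} \right)} = 146 + 15 \cdot 4 \sqrt{-5 + \left(-4 + 6 \left(-3 - 20 - -25\right)\right)^{2}} = 146 + 15 \cdot 4 \sqrt{-5 + \left(-4 + 6 \left(-3 - 20 + 25\right)\right)^{2}} = 146 + 15 \cdot 4 \sqrt{-5 + \left(-4 + 6 \cdot 2\right)^{2}} = 146 + 15 \cdot 4 \sqrt{-5 + \left(-4 + 12\right)^{2}} = 146 + 15 \cdot 4 \sqrt{-5 + 8^{2}} = 146 + 15 \cdot 4 \sqrt{-5 + 64} = 146 + 15 \cdot 4 \sqrt{59} = 146 + 60 \sqrt{59}$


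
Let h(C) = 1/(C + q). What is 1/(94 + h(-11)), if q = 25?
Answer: 14/1317 ≈ 0.010630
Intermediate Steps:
h(C) = 1/(25 + C) (h(C) = 1/(C + 25) = 1/(25 + C))
1/(94 + h(-11)) = 1/(94 + 1/(25 - 11)) = 1/(94 + 1/14) = 1/(1317/14) = 14/1317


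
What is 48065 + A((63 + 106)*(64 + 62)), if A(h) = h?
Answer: 69359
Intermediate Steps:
48065 + A((63 + 106)*(64 + 62)) = 48065 + (63 + 106)*(64 + 62) = 48065 + 169*126 = 48065 + 21294 = 69359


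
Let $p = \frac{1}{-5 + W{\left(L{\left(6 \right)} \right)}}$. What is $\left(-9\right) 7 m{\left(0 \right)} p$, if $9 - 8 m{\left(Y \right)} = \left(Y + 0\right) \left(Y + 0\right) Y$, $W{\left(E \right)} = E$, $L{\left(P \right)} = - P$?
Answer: $\frac{567}{88} \approx 6.4432$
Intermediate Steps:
$m{\left(Y \right)} = \frac{9}{8} - \frac{Y^{3}}{8}$ ($m{\left(Y \right)} = \frac{9}{8} - \frac{\left(Y + 0\right) \left(Y + 0\right) Y}{8} = \frac{9}{8} - \frac{Y Y Y}{8} = \frac{9}{8} - \frac{Y^{2} Y}{8} = \frac{9}{8} - \frac{Y^{3}}{8}$)
$p = - \frac{1}{11}$ ($p = \frac{1}{-5 - 6} = \frac{1}{-11} = - \frac{1}{11} \approx -0.090909$)
$\left(-9\right) 7 m{\left(0 \right)} p = \left(-9\right) 7 \left(\frac{9}{8} - \frac{0^{3}}{8}\right) \left(- \frac{1}{11}\right) = - 63 \left(\frac{9}{8} - 0\right) \left(- \frac{1}{11}\right) = - 63 \left(\frac{9}{8} + 0\right) \left(- \frac{1}{11}\right) = - 63 \cdot \frac{9}{8} \left(- \frac{1}{11}\right) = \left(-63\right) \left(- \frac{9}{88}\right) = \frac{567}{88}$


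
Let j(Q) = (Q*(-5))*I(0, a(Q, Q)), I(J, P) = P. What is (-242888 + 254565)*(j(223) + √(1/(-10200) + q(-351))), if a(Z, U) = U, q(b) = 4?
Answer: -2903427665 + 11677*√4161498/1020 ≈ -2.9034e+9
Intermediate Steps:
j(Q) = -5*Q² (j(Q) = (Q*(-5))*Q = (-5*Q)*Q = -5*Q²)
(-242888 + 254565)*(j(223) + √(1/(-10200) + q(-351))) = (-242888 + 254565)*(-5*223² + √(1/(-10200) + 4)) = 11677*(-5*49729 + √(-1/10200 + 4)) = 11677*(-248645 + √(40799/10200)) = 11677*(-248645 + √4161498/1020) = -2903427665 + 11677*√4161498/1020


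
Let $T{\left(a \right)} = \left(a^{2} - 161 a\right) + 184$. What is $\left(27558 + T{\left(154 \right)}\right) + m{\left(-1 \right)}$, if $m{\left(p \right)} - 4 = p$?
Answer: $26667$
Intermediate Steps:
$T{\left(a \right)} = 184 + a^{2} - 161 a$
$m{\left(p \right)} = 4 + p$
$\left(27558 + T{\left(154 \right)}\right) + m{\left(-1 \right)} = \left(27558 + \left(184 + 154^{2} - 24794\right)\right) + \left(4 - 1\right) = \left(27558 + \left(184 + 23716 - 24794\right)\right) + 3 = \left(27558 - 894\right) + 3 = 26664 + 3 = 26667$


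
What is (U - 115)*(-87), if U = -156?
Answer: 23577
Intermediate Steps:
(U - 115)*(-87) = (-156 - 115)*(-87) = -271*(-87) = 23577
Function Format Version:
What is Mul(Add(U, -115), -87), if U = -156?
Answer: 23577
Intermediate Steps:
Mul(Add(U, -115), -87) = Mul(Add(-156, -115), -87) = Mul(-271, -87) = 23577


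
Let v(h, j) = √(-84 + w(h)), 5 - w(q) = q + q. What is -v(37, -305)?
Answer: -3*I*√17 ≈ -12.369*I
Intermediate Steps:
w(q) = 5 - 2*q (w(q) = 5 - (q + q) = 5 - 2*q)
v(h, j) = √(-79 - 2*h) (v(h, j) = √(-84 + (5 - 2*h)) = √(-79 - 2*h))
-v(37, -305) = -√(-79 - 2*37) = -√(-79 - 74) = -√(-153) = -3*I*√17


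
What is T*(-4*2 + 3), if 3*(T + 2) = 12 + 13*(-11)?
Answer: 685/3 ≈ 228.33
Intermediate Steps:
T = -137/3 (T = -2 + (12 + 13*(-11))/3 = -2 + (12 - 143)/3 = -2 + (⅓)*(-131) = -2 - 131/3 = -137/3 ≈ -45.667)
T*(-4*2 + 3) = -137*(-4*2 + 3)/3 = -137*(-8 + 3)/3 = -137/3*(-5) = 685/3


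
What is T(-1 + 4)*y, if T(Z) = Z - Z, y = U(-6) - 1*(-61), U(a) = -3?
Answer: 0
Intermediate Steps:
y = 58 (y = -3 - 1*(-61) = -3 + 61 = 58)
T(Z) = 0
T(-1 + 4)*y = 0*58 = 0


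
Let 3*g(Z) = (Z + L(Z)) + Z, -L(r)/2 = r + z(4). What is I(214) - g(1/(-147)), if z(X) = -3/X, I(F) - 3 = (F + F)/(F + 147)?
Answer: 2661/722 ≈ 3.6856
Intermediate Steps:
I(F) = 3 + 2*F/(147 + F) (I(F) = 3 + (F + F)/(F + 147) = 3 + (2*F)/(147 + F) = 3 + 2*F/(147 + F))
L(r) = 3/2 - 2*r (L(r) = -2*(r - 3/4) = -2*(-3/4 + r) = 3/2 - 2*r)
g(Z) = 1/2 (g(Z) = ((Z + (3/2 - 2*Z)) + Z)/3 = ((3/2 - Z) + Z)/3 = (1/3)*(3/2) = 1/2)
I(214) - g(1/(-147)) = (441 + 5*214)/(147 + 214) - 1*1/2 = (441 + 1070)/361 - 1/2 = (1/361)*1511 - 1/2 = 1511/361 - 1/2 = 2661/722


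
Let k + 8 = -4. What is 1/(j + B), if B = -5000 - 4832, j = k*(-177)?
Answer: -1/7708 ≈ -0.00012974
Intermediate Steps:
k = -12 (k = -8 - 4 = -12)
j = 2124 (j = -12*(-177) = 2124)
B = -9832
1/(j + B) = 1/(2124 - 9832) = 1/(-7708) = -1/7708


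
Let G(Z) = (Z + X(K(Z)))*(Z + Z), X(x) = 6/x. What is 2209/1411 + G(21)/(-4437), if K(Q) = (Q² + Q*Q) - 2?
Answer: 723727/529540 ≈ 1.3667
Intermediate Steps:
K(Q) = -2 + 2*Q² (K(Q) = (Q² + Q²) - 2 = 2*Q² - 2 = -2 + 2*Q²)
G(Z) = 2*Z*(Z + 6/(-2 + 2*Z²)) (G(Z) = (Z + 6/(-2 + 2*Z²))*(Z + Z) = (Z + 6/(-2 + 2*Z²))*(2*Z) = 2*Z*(Z + 6/(-2 + 2*Z²)))
2209/1411 + G(21)/(-4437) = 2209/1411 + (2*21*(3 + 21³ - 1*21)/(-1 + 21²))/(-4437) = 2209*(1/1411) + (2*21*(3 + 9261 - 21)/(-1 + 441))*(-1/4437) = 2209/1411 + (2*21*9243/440)*(-1/4437) = 2209/1411 + (2*21*(1/440)*9243)*(-1/4437) = 2209/1411 + (194103/220)*(-1/4437) = 2209/1411 - 21567/108460 = 723727/529540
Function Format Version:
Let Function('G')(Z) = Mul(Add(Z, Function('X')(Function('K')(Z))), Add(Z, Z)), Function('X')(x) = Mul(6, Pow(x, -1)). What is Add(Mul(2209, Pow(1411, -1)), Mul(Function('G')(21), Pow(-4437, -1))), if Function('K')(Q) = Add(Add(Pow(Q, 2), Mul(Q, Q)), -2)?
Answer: Rational(723727, 529540) ≈ 1.3667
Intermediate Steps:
Function('K')(Q) = Add(-2, Mul(2, Pow(Q, 2))) (Function('K')(Q) = Add(Add(Pow(Q, 2), Pow(Q, 2)), -2) = Add(Mul(2, Pow(Q, 2)), -2) = Add(-2, Mul(2, Pow(Q, 2))))
Function('G')(Z) = Mul(2, Z, Add(Z, Mul(6, Pow(Add(-2, Mul(2, Pow(Z, 2))), -1)))) (Function('G')(Z) = Mul(Add(Z, Mul(6, Pow(Add(-2, Mul(2, Pow(Z, 2))), -1))), Add(Z, Z)) = Mul(Add(Z, Mul(6, Pow(Add(-2, Mul(2, Pow(Z, 2))), -1))), Mul(2, Z)) = Mul(2, Z, Add(Z, Mul(6, Pow(Add(-2, Mul(2, Pow(Z, 2))), -1)))))
Add(Mul(2209, Pow(1411, -1)), Mul(Function('G')(21), Pow(-4437, -1))) = Add(Mul(2209, Pow(1411, -1)), Mul(Mul(2, 21, Pow(Add(-1, Pow(21, 2)), -1), Add(3, Pow(21, 3), Mul(-1, 21))), Pow(-4437, -1))) = Add(Mul(2209, Rational(1, 1411)), Mul(Mul(2, 21, Pow(Add(-1, 441), -1), Add(3, 9261, -21)), Rational(-1, 4437))) = Add(Rational(2209, 1411), Mul(Mul(2, 21, Pow(440, -1), 9243), Rational(-1, 4437))) = Add(Rational(2209, 1411), Mul(Mul(2, 21, Rational(1, 440), 9243), Rational(-1, 4437))) = Add(Rational(2209, 1411), Mul(Rational(194103, 220), Rational(-1, 4437))) = Add(Rational(2209, 1411), Rational(-21567, 108460)) = Rational(723727, 529540)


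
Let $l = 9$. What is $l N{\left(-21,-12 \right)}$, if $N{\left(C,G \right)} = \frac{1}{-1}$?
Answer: $-9$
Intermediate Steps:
$N{\left(C,G \right)} = -1$
$l N{\left(-21,-12 \right)} = 9 \left(-1\right) = -9$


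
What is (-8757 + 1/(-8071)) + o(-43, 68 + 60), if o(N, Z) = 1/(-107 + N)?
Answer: -10601670271/1210650 ≈ -8757.0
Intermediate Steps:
(-8757 + 1/(-8071)) + o(-43, 68 + 60) = (-8757 + 1/(-8071)) + 1/(-107 - 43) = (-8757 - 1/8071) + 1/(-150) = -70677748/8071 - 1/150 = -10601670271/1210650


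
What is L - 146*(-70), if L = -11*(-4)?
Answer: 10264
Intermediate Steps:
L = 44
L - 146*(-70) = 44 - 146*(-70) = 44 + 10220 = 10264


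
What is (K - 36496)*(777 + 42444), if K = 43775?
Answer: 314605659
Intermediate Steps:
(K - 36496)*(777 + 42444) = (43775 - 36496)*(777 + 42444) = 7279*43221 = 314605659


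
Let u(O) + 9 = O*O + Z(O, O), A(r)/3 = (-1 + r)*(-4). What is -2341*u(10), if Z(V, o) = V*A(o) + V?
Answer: 2291839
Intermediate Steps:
A(r) = 12 - 12*r (A(r) = 3*((-1 + r)*(-4)) = 3*(4 - 4*r) = 12 - 12*r)
Z(V, o) = V + V*(12 - 12*o) (Z(V, o) = V*(12 - 12*o) + V = V + V*(12 - 12*o))
u(O) = -9 + O² + O*(13 - 12*O) (u(O) = -9 + (O*O + O*(13 - 12*O)) = -9 + (O² + O*(13 - 12*O)) = -9 + O² + O*(13 - 12*O))
-2341*u(10) = -2341*(-9 - 11*10² + 13*10) = -2341*(-9 - 11*100 + 130) = -2341*(-9 - 1100 + 130) = -2341*(-979) = 2291839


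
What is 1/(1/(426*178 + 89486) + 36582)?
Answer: 165314/6047516749 ≈ 2.7336e-5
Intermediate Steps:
1/(1/(426*178 + 89486) + 36582) = 1/(1/(75828 + 89486) + 36582) = 1/(1/165314 + 36582) = 1/(6047516749/165314) = 165314/6047516749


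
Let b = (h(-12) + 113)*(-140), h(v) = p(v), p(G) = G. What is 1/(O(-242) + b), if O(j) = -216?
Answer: -1/14356 ≈ -6.9657e-5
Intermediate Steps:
h(v) = v
b = -14140 (b = (-12 + 113)*(-140) = 101*(-140) = -14140)
1/(O(-242) + b) = 1/(-216 - 14140) = 1/(-14356) = -1/14356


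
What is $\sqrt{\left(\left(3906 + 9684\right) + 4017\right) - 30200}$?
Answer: $7 i \sqrt{257} \approx 112.22 i$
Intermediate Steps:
$\sqrt{\left(\left(3906 + 9684\right) + 4017\right) - 30200} = \sqrt{\left(13590 + 4017\right) - 30200} = \sqrt{17607 - 30200} = \sqrt{-12593} = 7 i \sqrt{257}$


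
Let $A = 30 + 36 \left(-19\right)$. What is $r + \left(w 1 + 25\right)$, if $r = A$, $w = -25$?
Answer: $-654$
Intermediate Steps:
$A = -654$ ($A = 30 - 684 = -654$)
$r = -654$
$r + \left(w 1 + 25\right) = -654 + \left(\left(-25\right) 1 + 25\right) = -654 + \left(-25 + 25\right) = -654 + 0 = -654$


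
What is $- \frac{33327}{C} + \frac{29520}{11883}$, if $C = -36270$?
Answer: $\frac{54322783}{15962830} \approx 3.4031$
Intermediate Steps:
$- \frac{33327}{C} + \frac{29520}{11883} = - \frac{33327}{-36270} + \frac{29520}{11883} = \left(-33327\right) \left(- \frac{1}{36270}\right) + 29520 \cdot \frac{1}{11883} = \frac{3703}{4030} + \frac{9840}{3961} = \frac{54322783}{15962830}$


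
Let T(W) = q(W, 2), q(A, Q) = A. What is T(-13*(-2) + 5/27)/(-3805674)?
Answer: -707/102753198 ≈ -6.8806e-6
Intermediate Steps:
T(W) = W
T(-13*(-2) + 5/27)/(-3805674) = (-13*(-2) + 5/27)/(-3805674) = (26 + 5*(1/27))*(-1/3805674) = (26 + 5/27)*(-1/3805674) = (707/27)*(-1/3805674) = -707/102753198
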